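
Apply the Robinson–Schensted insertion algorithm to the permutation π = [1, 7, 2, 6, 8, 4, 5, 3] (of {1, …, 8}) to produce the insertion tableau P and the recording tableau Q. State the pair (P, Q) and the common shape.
P = [1, 2, 3, 5] / [4, 8] / [6] / [7];  Q = [1, 2, 4, 5] / [3, 7] / [6] / [8];  common shape = (4, 2, 1, 1)

Row-insert the values π_1, π_2, … into P one at a time, bumping the leftmost entry strictly greater than the inserted value down to the next row. The recording tableau Q records, in position (i, j), the step at which that cell was added to P.
  Insert 1 (step 1): P = [1];  Q = [1]
  Insert 7 (step 2): P = [1, 7];  Q = [1, 2]
  Insert 2 (step 3): P = [1, 2] / [7];  Q = [1, 2] / [3]
  Insert 6 (step 4): P = [1, 2, 6] / [7];  Q = [1, 2, 4] / [3]
  Insert 8 (step 5): P = [1, 2, 6, 8] / [7];  Q = [1, 2, 4, 5] / [3]
  Insert 4 (step 6): P = [1, 2, 4, 8] / [6] / [7];  Q = [1, 2, 4, 5] / [3] / [6]
  Insert 5 (step 7): P = [1, 2, 4, 5] / [6, 8] / [7];  Q = [1, 2, 4, 5] / [3, 7] / [6]
  Insert 3 (step 8): P = [1, 2, 3, 5] / [4, 8] / [6] / [7];  Q = [1, 2, 4, 5] / [3, 7] / [6] / [8]
Final shape: (4, 2, 1, 1).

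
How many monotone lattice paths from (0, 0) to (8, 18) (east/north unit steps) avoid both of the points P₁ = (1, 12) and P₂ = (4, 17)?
Number of paths = 1513682

Inclusion–exclusion. Total paths: C(26, 8) = 1562275. Through P₁: C(13, 1)·C(13, 7) = 22308. Through P₂: C(21, 4)·C(5, 4) = 29925. Since P₁ is strictly southwest of P₂, a monotone path through both must visit P₁ then P₂; paths through both = C(13, 1)·C(8, 3)·C(5, 4) = 3640. Avoid both = 1562275 − 22308 − 29925 + 3640 = 1513682.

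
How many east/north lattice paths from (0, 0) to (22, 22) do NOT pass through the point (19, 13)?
Number of paths = 2027676771720

Total paths from (0, 0) to (22, 22): C(44, 22) = 2104098963720. Paths through (19, 13): (paths (0, 0) → (19, 13)) × (paths (19, 13) → (22, 22)) = C(32, 19) · C(12, 3) = 347373600 · 220 = 76422192000. Avoidance count = 2104098963720 − 76422192000 = 2027676771720.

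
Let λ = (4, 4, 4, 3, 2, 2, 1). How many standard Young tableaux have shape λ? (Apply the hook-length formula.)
# SYT of shape (4, 4, 4, 3, 2, 2, 1) = 48498450

Hook-length formula: f^λ = n! / Π hook(c), product over all cells c of the Young diagram. For λ = (4, 4, 4, 3, 2, 2, 1), n = 20 boxes. Hook lengths by row (left-to-right, top-to-bottom): [10, 8, 5, 3]; [9, 7, 4, 2]; [8, 6, 3, 1]; [6, 4, 1]; [4, 2]; [3, 1]; [1]. Product of hooks = 50164531200. So f^λ = 20! / 50164531200 = 2432902008176640000 / 50164531200 = 48498450.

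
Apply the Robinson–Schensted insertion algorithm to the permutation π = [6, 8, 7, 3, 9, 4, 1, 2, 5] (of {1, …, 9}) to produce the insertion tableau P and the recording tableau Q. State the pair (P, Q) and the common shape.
P = [1, 2, 5] / [3, 4, 9] / [6, 7] / [8];  Q = [1, 2, 5] / [3, 6, 9] / [4, 8] / [7];  common shape = (3, 3, 2, 1)

Row-insert the values π_1, π_2, … into P one at a time, bumping the leftmost entry strictly greater than the inserted value down to the next row. The recording tableau Q records, in position (i, j), the step at which that cell was added to P.
  Insert 6 (step 1): P = [6];  Q = [1]
  Insert 8 (step 2): P = [6, 8];  Q = [1, 2]
  Insert 7 (step 3): P = [6, 7] / [8];  Q = [1, 2] / [3]
  Insert 3 (step 4): P = [3, 7] / [6] / [8];  Q = [1, 2] / [3] / [4]
  Insert 9 (step 5): P = [3, 7, 9] / [6] / [8];  Q = [1, 2, 5] / [3] / [4]
  Insert 4 (step 6): P = [3, 4, 9] / [6, 7] / [8];  Q = [1, 2, 5] / [3, 6] / [4]
  Insert 1 (step 7): P = [1, 4, 9] / [3, 7] / [6] / [8];  Q = [1, 2, 5] / [3, 6] / [4] / [7]
  Insert 2 (step 8): P = [1, 2, 9] / [3, 4] / [6, 7] / [8];  Q = [1, 2, 5] / [3, 6] / [4, 8] / [7]
  Insert 5 (step 9): P = [1, 2, 5] / [3, 4, 9] / [6, 7] / [8];  Q = [1, 2, 5] / [3, 6, 9] / [4, 8] / [7]
Final shape: (3, 3, 2, 1).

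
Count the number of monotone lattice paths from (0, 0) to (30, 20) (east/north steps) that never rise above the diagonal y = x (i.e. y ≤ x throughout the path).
Number of paths = 16723268860760

By the reflection principle (André's argument), the number of monotone paths to (30, 20) with n ≤ m that never go above y = x is C(50, 30) − C(50, 31) = 47129212243960 − 30405943383200 = 16723268860760.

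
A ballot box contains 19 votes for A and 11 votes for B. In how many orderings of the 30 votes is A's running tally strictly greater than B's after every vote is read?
Strict-lead orderings = 14567280

Total orderings of the 30 votes with 19 for A: C(30, 19) = 54627300. By the Bertrand ballot formula (Cycle Lemma / reflection principle), the number of orderings in which A is strictly ahead of B throughout is (p − q)/(p + q) · C(p + q, p) = (19 − 11)/(19 + 11) · 54627300 = 14567280.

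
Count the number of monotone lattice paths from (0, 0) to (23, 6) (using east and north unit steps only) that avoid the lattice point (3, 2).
Number of paths = 368760

Total paths from (0, 0) to (23, 6): C(29, 23) = 475020. Paths through (3, 2): (paths (0, 0) → (3, 2)) × (paths (3, 2) → (23, 6)) = C(5, 3) · C(24, 20) = 10 · 10626 = 106260. Avoidance count = 475020 − 106260 = 368760.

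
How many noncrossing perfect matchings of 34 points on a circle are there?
C_17 = 129644790

These noncrossing handshakes are counted by the Catalan number C_n = (1/(n + 1)) · C(2n, n). For n = 17: C_17 = (1/18) · C(34, 17) = 2333606220/18 = 129644790.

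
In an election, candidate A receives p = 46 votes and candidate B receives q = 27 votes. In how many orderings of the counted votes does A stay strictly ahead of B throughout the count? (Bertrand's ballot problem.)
Strict-lead orderings = 19417664722722740768

Total orderings of the 73 votes with 46 for A: C(73, 46) = 74604711829408425056. By the Bertrand ballot formula (Cycle Lemma / reflection principle), the number of orderings in which A is strictly ahead of B throughout is (p − q)/(p + q) · C(p + q, p) = (46 − 27)/(46 + 27) · 74604711829408425056 = 19417664722722740768.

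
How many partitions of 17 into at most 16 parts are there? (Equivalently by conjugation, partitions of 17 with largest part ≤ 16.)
p(17, parts ≤ 16) = 296

Use the recurrence p(n, m) = p(n, m−1) + p(n−m, m): either the largest part is < m (count p(n, m−1)) or the largest part is exactly m (remove one copy of m, count p(n−m, m)). With p(0, ·) = 1 this gives p(17, parts ≤ 16) = 296. (By conjugating Young diagrams, this also counts partitions of 17 into at most 16 parts.)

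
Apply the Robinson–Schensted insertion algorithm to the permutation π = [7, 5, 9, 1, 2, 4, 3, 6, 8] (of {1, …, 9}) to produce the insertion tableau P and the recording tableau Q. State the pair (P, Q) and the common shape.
P = [1, 2, 3, 6, 8] / [4, 9] / [5] / [7];  Q = [1, 3, 6, 8, 9] / [2, 5] / [4] / [7];  common shape = (5, 2, 1, 1)

Row-insert the values π_1, π_2, … into P one at a time, bumping the leftmost entry strictly greater than the inserted value down to the next row. The recording tableau Q records, in position (i, j), the step at which that cell was added to P.
  Insert 7 (step 1): P = [7];  Q = [1]
  Insert 5 (step 2): P = [5] / [7];  Q = [1] / [2]
  Insert 9 (step 3): P = [5, 9] / [7];  Q = [1, 3] / [2]
  Insert 1 (step 4): P = [1, 9] / [5] / [7];  Q = [1, 3] / [2] / [4]
  Insert 2 (step 5): P = [1, 2] / [5, 9] / [7];  Q = [1, 3] / [2, 5] / [4]
  Insert 4 (step 6): P = [1, 2, 4] / [5, 9] / [7];  Q = [1, 3, 6] / [2, 5] / [4]
  Insert 3 (step 7): P = [1, 2, 3] / [4, 9] / [5] / [7];  Q = [1, 3, 6] / [2, 5] / [4] / [7]
  Insert 6 (step 8): P = [1, 2, 3, 6] / [4, 9] / [5] / [7];  Q = [1, 3, 6, 8] / [2, 5] / [4] / [7]
  Insert 8 (step 9): P = [1, 2, 3, 6, 8] / [4, 9] / [5] / [7];  Q = [1, 3, 6, 8, 9] / [2, 5] / [4] / [7]
Final shape: (5, 2, 1, 1).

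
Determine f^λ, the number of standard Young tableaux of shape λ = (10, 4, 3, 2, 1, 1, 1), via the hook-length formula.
# SYT of shape (10, 4, 3, 2, 1, 1, 1) = 1195001808

Hook-length formula: f^λ = n! / Π hook(c), product over all cells c of the Young diagram. For λ = (10, 4, 3, 2, 1, 1, 1), n = 22 boxes. Hook lengths by row (left-to-right, top-to-bottom): [16, 12, 10, 8, 6, 5, 4, 3, 2, 1]; [9, 5, 3, 1]; [7, 3, 1]; [5, 1]; [3]; [2]; [1]. Product of hooks = 940584960000. So f^λ = 22! / 940584960000 = 1124000727777607680000 / 940584960000 = 1195001808.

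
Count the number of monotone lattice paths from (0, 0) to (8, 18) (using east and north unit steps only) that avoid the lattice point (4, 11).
Number of paths = 1111825

Total paths from (0, 0) to (8, 18): C(26, 8) = 1562275. Paths through (4, 11): (paths (0, 0) → (4, 11)) × (paths (4, 11) → (8, 18)) = C(15, 4) · C(11, 4) = 1365 · 330 = 450450. Avoidance count = 1562275 − 450450 = 1111825.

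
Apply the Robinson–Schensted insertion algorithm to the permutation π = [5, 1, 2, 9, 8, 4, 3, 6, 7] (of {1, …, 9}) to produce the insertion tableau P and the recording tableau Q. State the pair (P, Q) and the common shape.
P = [1, 2, 3, 6, 7] / [4, 8] / [5] / [9];  Q = [1, 3, 4, 8, 9] / [2, 5] / [6] / [7];  common shape = (5, 2, 1, 1)

Row-insert the values π_1, π_2, … into P one at a time, bumping the leftmost entry strictly greater than the inserted value down to the next row. The recording tableau Q records, in position (i, j), the step at which that cell was added to P.
  Insert 5 (step 1): P = [5];  Q = [1]
  Insert 1 (step 2): P = [1] / [5];  Q = [1] / [2]
  Insert 2 (step 3): P = [1, 2] / [5];  Q = [1, 3] / [2]
  Insert 9 (step 4): P = [1, 2, 9] / [5];  Q = [1, 3, 4] / [2]
  Insert 8 (step 5): P = [1, 2, 8] / [5, 9];  Q = [1, 3, 4] / [2, 5]
  Insert 4 (step 6): P = [1, 2, 4] / [5, 8] / [9];  Q = [1, 3, 4] / [2, 5] / [6]
  Insert 3 (step 7): P = [1, 2, 3] / [4, 8] / [5] / [9];  Q = [1, 3, 4] / [2, 5] / [6] / [7]
  Insert 6 (step 8): P = [1, 2, 3, 6] / [4, 8] / [5] / [9];  Q = [1, 3, 4, 8] / [2, 5] / [6] / [7]
  Insert 7 (step 9): P = [1, 2, 3, 6, 7] / [4, 8] / [5] / [9];  Q = [1, 3, 4, 8, 9] / [2, 5] / [6] / [7]
Final shape: (5, 2, 1, 1).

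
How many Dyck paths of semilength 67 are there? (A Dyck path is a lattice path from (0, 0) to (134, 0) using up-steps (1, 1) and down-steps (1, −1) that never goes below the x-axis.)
C_67 = 22033725021956517463358552614056949950

These Dyck paths are counted by the Catalan number C_n = (1/(n + 1)) · C(2n, n). For n = 67: C_67 = (1/68) · C(134, 67) = 1498293301493043187508381577755872596600/68 = 22033725021956517463358552614056949950.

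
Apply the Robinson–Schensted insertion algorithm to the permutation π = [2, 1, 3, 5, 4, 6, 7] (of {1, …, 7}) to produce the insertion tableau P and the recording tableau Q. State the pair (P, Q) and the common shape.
P = [1, 3, 4, 6, 7] / [2, 5];  Q = [1, 3, 4, 6, 7] / [2, 5];  common shape = (5, 2)

Row-insert the values π_1, π_2, … into P one at a time, bumping the leftmost entry strictly greater than the inserted value down to the next row. The recording tableau Q records, in position (i, j), the step at which that cell was added to P.
  Insert 2 (step 1): P = [2];  Q = [1]
  Insert 1 (step 2): P = [1] / [2];  Q = [1] / [2]
  Insert 3 (step 3): P = [1, 3] / [2];  Q = [1, 3] / [2]
  Insert 5 (step 4): P = [1, 3, 5] / [2];  Q = [1, 3, 4] / [2]
  Insert 4 (step 5): P = [1, 3, 4] / [2, 5];  Q = [1, 3, 4] / [2, 5]
  Insert 6 (step 6): P = [1, 3, 4, 6] / [2, 5];  Q = [1, 3, 4, 6] / [2, 5]
  Insert 7 (step 7): P = [1, 3, 4, 6, 7] / [2, 5];  Q = [1, 3, 4, 6, 7] / [2, 5]
Final shape: (5, 2).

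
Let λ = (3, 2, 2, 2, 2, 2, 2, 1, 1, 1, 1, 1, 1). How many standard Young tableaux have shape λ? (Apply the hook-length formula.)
# SYT of shape (3, 2, 2, 2, 2, 2, 2, 1, 1, 1, 1, 1, 1) = 664734

Hook-length formula: f^λ = n! / Π hook(c), product over all cells c of the Young diagram. For λ = (3, 2, 2, 2, 2, 2, 2, 1, 1, 1, 1, 1, 1), n = 21 boxes. Hook lengths by row (left-to-right, top-to-bottom): [15, 8, 1]; [13, 6]; [12, 5]; [11, 4]; [10, 3]; [9, 2]; [8, 1]; [6]; [5]; [4]; [3]; [2]; [1]. Product of hooks = 76859228160000. So f^λ = 21! / 76859228160000 = 51090942171709440000 / 76859228160000 = 664734.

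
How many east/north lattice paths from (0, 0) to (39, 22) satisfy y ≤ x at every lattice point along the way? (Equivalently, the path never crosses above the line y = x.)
Number of paths = 9962435643667605

By the reflection principle (André's argument), the number of monotone paths to (39, 22) with n ≤ m that never go above y = x is C(61, 39) − C(61, 40) = 22138745874816900 − 12176310231149295 = 9962435643667605.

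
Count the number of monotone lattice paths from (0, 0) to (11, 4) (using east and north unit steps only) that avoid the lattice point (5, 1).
Number of paths = 861

Total paths from (0, 0) to (11, 4): C(15, 11) = 1365. Paths through (5, 1): (paths (0, 0) → (5, 1)) × (paths (5, 1) → (11, 4)) = C(6, 5) · C(9, 6) = 6 · 84 = 504. Avoidance count = 1365 − 504 = 861.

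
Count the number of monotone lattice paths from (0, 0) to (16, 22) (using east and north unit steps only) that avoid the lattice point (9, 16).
Number of paths = 18734229330

Total paths from (0, 0) to (16, 22): C(38, 16) = 22239974430. Paths through (9, 16): (paths (0, 0) → (9, 16)) × (paths (9, 16) → (16, 22)) = C(25, 9) · C(13, 7) = 2042975 · 1716 = 3505745100. Avoidance count = 22239974430 − 3505745100 = 18734229330.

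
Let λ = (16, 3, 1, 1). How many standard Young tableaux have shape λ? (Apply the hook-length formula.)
# SYT of shape (16, 3, 1, 1) = 89964

Hook-length formula: f^λ = n! / Π hook(c), product over all cells c of the Young diagram. For λ = (16, 3, 1, 1), n = 21 boxes. Hook lengths by row (left-to-right, top-to-bottom): [19, 16, 15, 13, 12, 11, 10, 9, 8, 7, 6, 5, 4, 3, 2, 1]; [5, 2, 1]; [2]; [1]. Product of hooks = 567904296960000. So f^λ = 21! / 567904296960000 = 51090942171709440000 / 567904296960000 = 89964.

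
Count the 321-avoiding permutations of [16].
C_16 = 35357670

These 321-avoiding permutations are counted by the Catalan number C_n = (1/(n + 1)) · C(2n, n). For n = 16: C_16 = (1/17) · C(32, 16) = 601080390/17 = 35357670.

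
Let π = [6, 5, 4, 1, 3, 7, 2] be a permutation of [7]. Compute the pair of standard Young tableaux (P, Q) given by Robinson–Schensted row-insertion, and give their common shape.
P = [1, 2, 7] / [3] / [4] / [5] / [6];  Q = [1, 5, 6] / [2] / [3] / [4] / [7];  common shape = (3, 1, 1, 1, 1)

Row-insert the values π_1, π_2, … into P one at a time, bumping the leftmost entry strictly greater than the inserted value down to the next row. The recording tableau Q records, in position (i, j), the step at which that cell was added to P.
  Insert 6 (step 1): P = [6];  Q = [1]
  Insert 5 (step 2): P = [5] / [6];  Q = [1] / [2]
  Insert 4 (step 3): P = [4] / [5] / [6];  Q = [1] / [2] / [3]
  Insert 1 (step 4): P = [1] / [4] / [5] / [6];  Q = [1] / [2] / [3] / [4]
  Insert 3 (step 5): P = [1, 3] / [4] / [5] / [6];  Q = [1, 5] / [2] / [3] / [4]
  Insert 7 (step 6): P = [1, 3, 7] / [4] / [5] / [6];  Q = [1, 5, 6] / [2] / [3] / [4]
  Insert 2 (step 7): P = [1, 2, 7] / [3] / [4] / [5] / [6];  Q = [1, 5, 6] / [2] / [3] / [4] / [7]
Final shape: (3, 1, 1, 1, 1).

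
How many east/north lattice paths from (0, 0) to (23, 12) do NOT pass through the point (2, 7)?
Number of paths = 832083720

Total paths from (0, 0) to (23, 12): C(35, 23) = 834451800. Paths through (2, 7): (paths (0, 0) → (2, 7)) × (paths (2, 7) → (23, 12)) = C(9, 2) · C(26, 21) = 36 · 65780 = 2368080. Avoidance count = 834451800 − 2368080 = 832083720.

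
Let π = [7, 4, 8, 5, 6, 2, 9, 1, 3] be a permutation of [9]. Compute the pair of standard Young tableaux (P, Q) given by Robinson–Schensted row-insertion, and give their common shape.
P = [1, 3, 6, 9] / [2, 5] / [4, 8] / [7];  Q = [1, 3, 5, 7] / [2, 4] / [6, 9] / [8];  common shape = (4, 2, 2, 1)

Row-insert the values π_1, π_2, … into P one at a time, bumping the leftmost entry strictly greater than the inserted value down to the next row. The recording tableau Q records, in position (i, j), the step at which that cell was added to P.
  Insert 7 (step 1): P = [7];  Q = [1]
  Insert 4 (step 2): P = [4] / [7];  Q = [1] / [2]
  Insert 8 (step 3): P = [4, 8] / [7];  Q = [1, 3] / [2]
  Insert 5 (step 4): P = [4, 5] / [7, 8];  Q = [1, 3] / [2, 4]
  Insert 6 (step 5): P = [4, 5, 6] / [7, 8];  Q = [1, 3, 5] / [2, 4]
  Insert 2 (step 6): P = [2, 5, 6] / [4, 8] / [7];  Q = [1, 3, 5] / [2, 4] / [6]
  Insert 9 (step 7): P = [2, 5, 6, 9] / [4, 8] / [7];  Q = [1, 3, 5, 7] / [2, 4] / [6]
  Insert 1 (step 8): P = [1, 5, 6, 9] / [2, 8] / [4] / [7];  Q = [1, 3, 5, 7] / [2, 4] / [6] / [8]
  Insert 3 (step 9): P = [1, 3, 6, 9] / [2, 5] / [4, 8] / [7];  Q = [1, 3, 5, 7] / [2, 4] / [6, 9] / [8]
Final shape: (4, 2, 2, 1).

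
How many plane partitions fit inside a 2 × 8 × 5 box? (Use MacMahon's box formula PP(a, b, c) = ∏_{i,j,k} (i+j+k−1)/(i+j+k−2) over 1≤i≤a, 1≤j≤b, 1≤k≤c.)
PP(2, 8, 5) = 429429

Evaluate the triple product over i = 1..2, j = 1..8, k = 1..5. The factors are (2/1) · (3/2) · (4/3) · (5/4) · (6/5) · (3/2) · (4/3) · (5/4) · … (80 factors total). The numerators and denominators telescope so the product is an integer; carrying out the multiplication exactly gives PP(2, 8, 5) = 429429.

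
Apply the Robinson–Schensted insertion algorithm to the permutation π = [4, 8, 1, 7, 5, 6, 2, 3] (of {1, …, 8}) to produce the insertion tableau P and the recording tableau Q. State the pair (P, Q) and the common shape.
P = [1, 2, 3] / [4, 5, 6] / [7] / [8];  Q = [1, 2, 6] / [3, 4, 8] / [5] / [7];  common shape = (3, 3, 1, 1)

Row-insert the values π_1, π_2, … into P one at a time, bumping the leftmost entry strictly greater than the inserted value down to the next row. The recording tableau Q records, in position (i, j), the step at which that cell was added to P.
  Insert 4 (step 1): P = [4];  Q = [1]
  Insert 8 (step 2): P = [4, 8];  Q = [1, 2]
  Insert 1 (step 3): P = [1, 8] / [4];  Q = [1, 2] / [3]
  Insert 7 (step 4): P = [1, 7] / [4, 8];  Q = [1, 2] / [3, 4]
  Insert 5 (step 5): P = [1, 5] / [4, 7] / [8];  Q = [1, 2] / [3, 4] / [5]
  Insert 6 (step 6): P = [1, 5, 6] / [4, 7] / [8];  Q = [1, 2, 6] / [3, 4] / [5]
  Insert 2 (step 7): P = [1, 2, 6] / [4, 5] / [7] / [8];  Q = [1, 2, 6] / [3, 4] / [5] / [7]
  Insert 3 (step 8): P = [1, 2, 3] / [4, 5, 6] / [7] / [8];  Q = [1, 2, 6] / [3, 4, 8] / [5] / [7]
Final shape: (3, 3, 1, 1).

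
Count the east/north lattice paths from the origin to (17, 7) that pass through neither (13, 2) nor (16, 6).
Number of paths = 190998

Inclusion–exclusion. Total paths: C(24, 17) = 346104. Through P₁: C(15, 13)·C(9, 4) = 13230. Through P₂: C(22, 16)·C(2, 1) = 149226. Since P₁ is strictly southwest of P₂, a monotone path through both must visit P₁ then P₂; paths through both = C(15, 13)·C(7, 3)·C(2, 1) = 7350. Avoid both = 346104 − 13230 − 149226 + 7350 = 190998.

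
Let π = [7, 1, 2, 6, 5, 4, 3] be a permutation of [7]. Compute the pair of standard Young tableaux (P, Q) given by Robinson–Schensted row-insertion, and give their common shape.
P = [1, 2, 3] / [4] / [5] / [6] / [7];  Q = [1, 3, 4] / [2] / [5] / [6] / [7];  common shape = (3, 1, 1, 1, 1)

Row-insert the values π_1, π_2, … into P one at a time, bumping the leftmost entry strictly greater than the inserted value down to the next row. The recording tableau Q records, in position (i, j), the step at which that cell was added to P.
  Insert 7 (step 1): P = [7];  Q = [1]
  Insert 1 (step 2): P = [1] / [7];  Q = [1] / [2]
  Insert 2 (step 3): P = [1, 2] / [7];  Q = [1, 3] / [2]
  Insert 6 (step 4): P = [1, 2, 6] / [7];  Q = [1, 3, 4] / [2]
  Insert 5 (step 5): P = [1, 2, 5] / [6] / [7];  Q = [1, 3, 4] / [2] / [5]
  Insert 4 (step 6): P = [1, 2, 4] / [5] / [6] / [7];  Q = [1, 3, 4] / [2] / [5] / [6]
  Insert 3 (step 7): P = [1, 2, 3] / [4] / [5] / [6] / [7];  Q = [1, 3, 4] / [2] / [5] / [6] / [7]
Final shape: (3, 1, 1, 1, 1).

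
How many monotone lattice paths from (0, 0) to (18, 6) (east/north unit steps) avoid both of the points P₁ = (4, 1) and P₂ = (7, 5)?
Number of paths = 69052

Inclusion–exclusion. Total paths: C(24, 18) = 134596. Through P₁: C(5, 4)·C(19, 14) = 58140. Through P₂: C(12, 7)·C(12, 11) = 9504. Since P₁ is strictly southwest of P₂, a monotone path through both must visit P₁ then P₂; paths through both = C(5, 4)·C(7, 3)·C(12, 11) = 2100. Avoid both = 134596 − 58140 − 9504 + 2100 = 69052.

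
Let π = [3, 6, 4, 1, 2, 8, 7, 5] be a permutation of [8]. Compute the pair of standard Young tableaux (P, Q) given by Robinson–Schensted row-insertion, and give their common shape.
P = [1, 2, 5] / [3, 4, 7] / [6, 8];  Q = [1, 2, 6] / [3, 5, 7] / [4, 8];  common shape = (3, 3, 2)

Row-insert the values π_1, π_2, … into P one at a time, bumping the leftmost entry strictly greater than the inserted value down to the next row. The recording tableau Q records, in position (i, j), the step at which that cell was added to P.
  Insert 3 (step 1): P = [3];  Q = [1]
  Insert 6 (step 2): P = [3, 6];  Q = [1, 2]
  Insert 4 (step 3): P = [3, 4] / [6];  Q = [1, 2] / [3]
  Insert 1 (step 4): P = [1, 4] / [3] / [6];  Q = [1, 2] / [3] / [4]
  Insert 2 (step 5): P = [1, 2] / [3, 4] / [6];  Q = [1, 2] / [3, 5] / [4]
  Insert 8 (step 6): P = [1, 2, 8] / [3, 4] / [6];  Q = [1, 2, 6] / [3, 5] / [4]
  Insert 7 (step 7): P = [1, 2, 7] / [3, 4, 8] / [6];  Q = [1, 2, 6] / [3, 5, 7] / [4]
  Insert 5 (step 8): P = [1, 2, 5] / [3, 4, 7] / [6, 8];  Q = [1, 2, 6] / [3, 5, 7] / [4, 8]
Final shape: (3, 3, 2).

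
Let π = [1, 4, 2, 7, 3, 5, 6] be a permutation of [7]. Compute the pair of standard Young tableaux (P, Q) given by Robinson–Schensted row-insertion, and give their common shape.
P = [1, 2, 3, 5, 6] / [4, 7];  Q = [1, 2, 4, 6, 7] / [3, 5];  common shape = (5, 2)

Row-insert the values π_1, π_2, … into P one at a time, bumping the leftmost entry strictly greater than the inserted value down to the next row. The recording tableau Q records, in position (i, j), the step at which that cell was added to P.
  Insert 1 (step 1): P = [1];  Q = [1]
  Insert 4 (step 2): P = [1, 4];  Q = [1, 2]
  Insert 2 (step 3): P = [1, 2] / [4];  Q = [1, 2] / [3]
  Insert 7 (step 4): P = [1, 2, 7] / [4];  Q = [1, 2, 4] / [3]
  Insert 3 (step 5): P = [1, 2, 3] / [4, 7];  Q = [1, 2, 4] / [3, 5]
  Insert 5 (step 6): P = [1, 2, 3, 5] / [4, 7];  Q = [1, 2, 4, 6] / [3, 5]
  Insert 6 (step 7): P = [1, 2, 3, 5, 6] / [4, 7];  Q = [1, 2, 4, 6, 7] / [3, 5]
Final shape: (5, 2).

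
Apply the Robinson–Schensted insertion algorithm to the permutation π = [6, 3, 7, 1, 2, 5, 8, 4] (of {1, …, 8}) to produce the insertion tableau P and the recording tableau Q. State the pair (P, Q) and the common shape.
P = [1, 2, 4, 8] / [3, 5] / [6, 7];  Q = [1, 3, 6, 7] / [2, 5] / [4, 8];  common shape = (4, 2, 2)

Row-insert the values π_1, π_2, … into P one at a time, bumping the leftmost entry strictly greater than the inserted value down to the next row. The recording tableau Q records, in position (i, j), the step at which that cell was added to P.
  Insert 6 (step 1): P = [6];  Q = [1]
  Insert 3 (step 2): P = [3] / [6];  Q = [1] / [2]
  Insert 7 (step 3): P = [3, 7] / [6];  Q = [1, 3] / [2]
  Insert 1 (step 4): P = [1, 7] / [3] / [6];  Q = [1, 3] / [2] / [4]
  Insert 2 (step 5): P = [1, 2] / [3, 7] / [6];  Q = [1, 3] / [2, 5] / [4]
  Insert 5 (step 6): P = [1, 2, 5] / [3, 7] / [6];  Q = [1, 3, 6] / [2, 5] / [4]
  Insert 8 (step 7): P = [1, 2, 5, 8] / [3, 7] / [6];  Q = [1, 3, 6, 7] / [2, 5] / [4]
  Insert 4 (step 8): P = [1, 2, 4, 8] / [3, 5] / [6, 7];  Q = [1, 3, 6, 7] / [2, 5] / [4, 8]
Final shape: (4, 2, 2).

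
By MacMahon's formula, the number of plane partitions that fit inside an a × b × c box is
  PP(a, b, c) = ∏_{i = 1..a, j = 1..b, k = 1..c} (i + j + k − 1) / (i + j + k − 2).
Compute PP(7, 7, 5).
PP(7, 7, 5) = 13710834632352

Evaluate the triple product over i = 1..7, j = 1..7, k = 1..5. The factors are (2/1) · (3/2) · (4/3) · (5/4) · (6/5) · (3/2) · (4/3) · (5/4) · … (245 factors total). The numerators and denominators telescope so the product is an integer; carrying out the multiplication exactly gives PP(7, 7, 5) = 13710834632352.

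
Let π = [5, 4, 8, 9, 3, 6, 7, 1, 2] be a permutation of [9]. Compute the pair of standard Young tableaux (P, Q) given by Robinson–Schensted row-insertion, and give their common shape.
P = [1, 2, 7] / [3, 6, 9] / [4, 8] / [5];  Q = [1, 3, 4] / [2, 6, 7] / [5, 9] / [8];  common shape = (3, 3, 2, 1)

Row-insert the values π_1, π_2, … into P one at a time, bumping the leftmost entry strictly greater than the inserted value down to the next row. The recording tableau Q records, in position (i, j), the step at which that cell was added to P.
  Insert 5 (step 1): P = [5];  Q = [1]
  Insert 4 (step 2): P = [4] / [5];  Q = [1] / [2]
  Insert 8 (step 3): P = [4, 8] / [5];  Q = [1, 3] / [2]
  Insert 9 (step 4): P = [4, 8, 9] / [5];  Q = [1, 3, 4] / [2]
  Insert 3 (step 5): P = [3, 8, 9] / [4] / [5];  Q = [1, 3, 4] / [2] / [5]
  Insert 6 (step 6): P = [3, 6, 9] / [4, 8] / [5];  Q = [1, 3, 4] / [2, 6] / [5]
  Insert 7 (step 7): P = [3, 6, 7] / [4, 8, 9] / [5];  Q = [1, 3, 4] / [2, 6, 7] / [5]
  Insert 1 (step 8): P = [1, 6, 7] / [3, 8, 9] / [4] / [5];  Q = [1, 3, 4] / [2, 6, 7] / [5] / [8]
  Insert 2 (step 9): P = [1, 2, 7] / [3, 6, 9] / [4, 8] / [5];  Q = [1, 3, 4] / [2, 6, 7] / [5, 9] / [8]
Final shape: (3, 3, 2, 1).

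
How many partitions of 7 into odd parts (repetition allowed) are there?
p_odd(7) = 5

Partitions of 7 using only odd parts 1, 3, 5, …: 7, 5+1+1, 3+3+1, 3+1+1+1+1, 1+1+1+1+1+1+1. There are 5. (Euler: this equals q(7), the number of distinct-part partitions.)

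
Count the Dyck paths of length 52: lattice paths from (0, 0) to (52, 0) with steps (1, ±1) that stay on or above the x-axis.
C_26 = 18367353072152

These Dyck paths are counted by the Catalan number C_n = (1/(n + 1)) · C(2n, n). For n = 26: C_26 = (1/27) · C(52, 26) = 495918532948104/27 = 18367353072152.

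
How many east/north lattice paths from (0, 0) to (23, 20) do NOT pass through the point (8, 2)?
Number of paths = 913894793820

Total paths from (0, 0) to (23, 20): C(43, 23) = 960566918220. Paths through (8, 2): (paths (0, 0) → (8, 2)) × (paths (8, 2) → (23, 20)) = C(10, 8) · C(33, 15) = 45 · 1037158320 = 46672124400. Avoidance count = 960566918220 − 46672124400 = 913894793820.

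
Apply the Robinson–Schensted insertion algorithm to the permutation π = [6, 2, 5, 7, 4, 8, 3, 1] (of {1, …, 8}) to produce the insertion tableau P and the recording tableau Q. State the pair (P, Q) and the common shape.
P = [1, 3, 7, 8] / [2] / [4] / [5] / [6];  Q = [1, 3, 4, 6] / [2] / [5] / [7] / [8];  common shape = (4, 1, 1, 1, 1)

Row-insert the values π_1, π_2, … into P one at a time, bumping the leftmost entry strictly greater than the inserted value down to the next row. The recording tableau Q records, in position (i, j), the step at which that cell was added to P.
  Insert 6 (step 1): P = [6];  Q = [1]
  Insert 2 (step 2): P = [2] / [6];  Q = [1] / [2]
  Insert 5 (step 3): P = [2, 5] / [6];  Q = [1, 3] / [2]
  Insert 7 (step 4): P = [2, 5, 7] / [6];  Q = [1, 3, 4] / [2]
  Insert 4 (step 5): P = [2, 4, 7] / [5] / [6];  Q = [1, 3, 4] / [2] / [5]
  Insert 8 (step 6): P = [2, 4, 7, 8] / [5] / [6];  Q = [1, 3, 4, 6] / [2] / [5]
  Insert 3 (step 7): P = [2, 3, 7, 8] / [4] / [5] / [6];  Q = [1, 3, 4, 6] / [2] / [5] / [7]
  Insert 1 (step 8): P = [1, 3, 7, 8] / [2] / [4] / [5] / [6];  Q = [1, 3, 4, 6] / [2] / [5] / [7] / [8]
Final shape: (4, 1, 1, 1, 1).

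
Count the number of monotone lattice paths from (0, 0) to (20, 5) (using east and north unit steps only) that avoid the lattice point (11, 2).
Number of paths = 35970

Total paths from (0, 0) to (20, 5): C(25, 20) = 53130. Paths through (11, 2): (paths (0, 0) → (11, 2)) × (paths (11, 2) → (20, 5)) = C(13, 11) · C(12, 9) = 78 · 220 = 17160. Avoidance count = 53130 − 17160 = 35970.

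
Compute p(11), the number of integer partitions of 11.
p(11) = 56

List all partitions of 11: 11, 10+1, 9+2, 9+1+1, 8+3, 8+2+1, 8+1+1+1, 7+4, 7+3+1, 7+2+2, 7+2+1+1, 7+1+1+1+1, 6+5, 6+4+1, 6+3+2, 6+3+1+1, 6+2+2+1, 6+2+1+1+1, 6+1+1+1+1+1, 5+5+1, 5+4+2, 5+4+1+1, 5+3+3, 5+3+2+1, 5+3+1+1+1, 5+2+2+2, 5+2+2+1+1, 5+2+1+1+1+1, 5+1+1+1+1+1+1, 4+4+3, … (56 total). Counting them gives p(11) = 56.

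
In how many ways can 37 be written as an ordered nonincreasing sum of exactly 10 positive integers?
p(37, 10 parts) = 2112

Partitions of n into exactly k parts are in bijection with partitions of n − k into at most k parts (subtract 1 from each part). So p(37, exactly 10) = p(27, parts ≤ 10). Computing via the recurrence p(m, j) = p(m, j−1) + p(m−j, j) gives 2112.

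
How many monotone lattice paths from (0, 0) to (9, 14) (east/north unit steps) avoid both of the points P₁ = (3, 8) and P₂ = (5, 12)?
Number of paths = 609035

Inclusion–exclusion. Total paths: C(23, 9) = 817190. Through P₁: C(11, 3)·C(12, 6) = 152460. Through P₂: C(17, 5)·C(6, 4) = 92820. Since P₁ is strictly southwest of P₂, a monotone path through both must visit P₁ then P₂; paths through both = C(11, 3)·C(6, 2)·C(6, 4) = 37125. Avoid both = 817190 − 152460 − 92820 + 37125 = 609035.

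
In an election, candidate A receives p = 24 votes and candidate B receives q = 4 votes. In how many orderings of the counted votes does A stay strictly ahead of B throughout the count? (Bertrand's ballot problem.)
Strict-lead orderings = 14625

Total orderings of the 28 votes with 24 for A: C(28, 24) = 20475. By the Bertrand ballot formula (Cycle Lemma / reflection principle), the number of orderings in which A is strictly ahead of B throughout is (p − q)/(p + q) · C(p + q, p) = (24 − 4)/(24 + 4) · 20475 = 14625.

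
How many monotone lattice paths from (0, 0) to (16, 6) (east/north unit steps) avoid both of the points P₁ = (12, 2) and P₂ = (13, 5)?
Number of paths = 35427

Inclusion–exclusion. Total paths: C(22, 16) = 74613. Through P₁: C(14, 12)·C(8, 4) = 6370. Through P₂: C(18, 13)·C(4, 3) = 34272. Since P₁ is strictly southwest of P₂, a monotone path through both must visit P₁ then P₂; paths through both = C(14, 12)·C(4, 1)·C(4, 3) = 1456. Avoid both = 74613 − 6370 − 34272 + 1456 = 35427.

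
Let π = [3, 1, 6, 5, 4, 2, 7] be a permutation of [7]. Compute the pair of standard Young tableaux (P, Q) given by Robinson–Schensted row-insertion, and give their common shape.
P = [1, 2, 7] / [3, 4] / [5] / [6];  Q = [1, 3, 7] / [2, 4] / [5] / [6];  common shape = (3, 2, 1, 1)

Row-insert the values π_1, π_2, … into P one at a time, bumping the leftmost entry strictly greater than the inserted value down to the next row. The recording tableau Q records, in position (i, j), the step at which that cell was added to P.
  Insert 3 (step 1): P = [3];  Q = [1]
  Insert 1 (step 2): P = [1] / [3];  Q = [1] / [2]
  Insert 6 (step 3): P = [1, 6] / [3];  Q = [1, 3] / [2]
  Insert 5 (step 4): P = [1, 5] / [3, 6];  Q = [1, 3] / [2, 4]
  Insert 4 (step 5): P = [1, 4] / [3, 5] / [6];  Q = [1, 3] / [2, 4] / [5]
  Insert 2 (step 6): P = [1, 2] / [3, 4] / [5] / [6];  Q = [1, 3] / [2, 4] / [5] / [6]
  Insert 7 (step 7): P = [1, 2, 7] / [3, 4] / [5] / [6];  Q = [1, 3, 7] / [2, 4] / [5] / [6]
Final shape: (3, 2, 1, 1).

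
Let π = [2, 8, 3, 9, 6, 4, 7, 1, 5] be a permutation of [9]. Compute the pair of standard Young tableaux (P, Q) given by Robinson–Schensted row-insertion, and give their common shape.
P = [1, 3, 4, 5] / [2, 7] / [6, 9] / [8];  Q = [1, 2, 4, 7] / [3, 5] / [6, 9] / [8];  common shape = (4, 2, 2, 1)

Row-insert the values π_1, π_2, … into P one at a time, bumping the leftmost entry strictly greater than the inserted value down to the next row. The recording tableau Q records, in position (i, j), the step at which that cell was added to P.
  Insert 2 (step 1): P = [2];  Q = [1]
  Insert 8 (step 2): P = [2, 8];  Q = [1, 2]
  Insert 3 (step 3): P = [2, 3] / [8];  Q = [1, 2] / [3]
  Insert 9 (step 4): P = [2, 3, 9] / [8];  Q = [1, 2, 4] / [3]
  Insert 6 (step 5): P = [2, 3, 6] / [8, 9];  Q = [1, 2, 4] / [3, 5]
  Insert 4 (step 6): P = [2, 3, 4] / [6, 9] / [8];  Q = [1, 2, 4] / [3, 5] / [6]
  Insert 7 (step 7): P = [2, 3, 4, 7] / [6, 9] / [8];  Q = [1, 2, 4, 7] / [3, 5] / [6]
  Insert 1 (step 8): P = [1, 3, 4, 7] / [2, 9] / [6] / [8];  Q = [1, 2, 4, 7] / [3, 5] / [6] / [8]
  Insert 5 (step 9): P = [1, 3, 4, 5] / [2, 7] / [6, 9] / [8];  Q = [1, 2, 4, 7] / [3, 5] / [6, 9] / [8]
Final shape: (4, 2, 2, 1).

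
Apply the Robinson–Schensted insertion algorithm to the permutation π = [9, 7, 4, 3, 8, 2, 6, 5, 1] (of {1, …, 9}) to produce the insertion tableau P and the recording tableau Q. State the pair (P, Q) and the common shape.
P = [1, 5] / [2, 6] / [3, 8] / [4] / [7] / [9];  Q = [1, 5] / [2, 7] / [3, 8] / [4] / [6] / [9];  common shape = (2, 2, 2, 1, 1, 1)

Row-insert the values π_1, π_2, … into P one at a time, bumping the leftmost entry strictly greater than the inserted value down to the next row. The recording tableau Q records, in position (i, j), the step at which that cell was added to P.
  Insert 9 (step 1): P = [9];  Q = [1]
  Insert 7 (step 2): P = [7] / [9];  Q = [1] / [2]
  Insert 4 (step 3): P = [4] / [7] / [9];  Q = [1] / [2] / [3]
  Insert 3 (step 4): P = [3] / [4] / [7] / [9];  Q = [1] / [2] / [3] / [4]
  Insert 8 (step 5): P = [3, 8] / [4] / [7] / [9];  Q = [1, 5] / [2] / [3] / [4]
  Insert 2 (step 6): P = [2, 8] / [3] / [4] / [7] / [9];  Q = [1, 5] / [2] / [3] / [4] / [6]
  Insert 6 (step 7): P = [2, 6] / [3, 8] / [4] / [7] / [9];  Q = [1, 5] / [2, 7] / [3] / [4] / [6]
  Insert 5 (step 8): P = [2, 5] / [3, 6] / [4, 8] / [7] / [9];  Q = [1, 5] / [2, 7] / [3, 8] / [4] / [6]
  Insert 1 (step 9): P = [1, 5] / [2, 6] / [3, 8] / [4] / [7] / [9];  Q = [1, 5] / [2, 7] / [3, 8] / [4] / [6] / [9]
Final shape: (2, 2, 2, 1, 1, 1).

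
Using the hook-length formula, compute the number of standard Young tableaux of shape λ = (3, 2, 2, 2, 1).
# SYT of shape (3, 2, 2, 2, 1) = 288

Hook-length formula: f^λ = n! / Π hook(c), product over all cells c of the Young diagram. For λ = (3, 2, 2, 2, 1), n = 10 boxes. Hook lengths by row (left-to-right, top-to-bottom): [7, 5, 1]; [5, 3]; [4, 2]; [3, 1]; [1]. Product of hooks = 12600. So f^λ = 10! / 12600 = 3628800 / 12600 = 288.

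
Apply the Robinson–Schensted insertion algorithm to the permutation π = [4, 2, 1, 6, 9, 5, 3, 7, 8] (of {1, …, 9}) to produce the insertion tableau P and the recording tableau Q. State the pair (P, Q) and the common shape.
P = [1, 3, 7, 8] / [2, 5, 9] / [4, 6];  Q = [1, 4, 5, 9] / [2, 6, 8] / [3, 7];  common shape = (4, 3, 2)

Row-insert the values π_1, π_2, … into P one at a time, bumping the leftmost entry strictly greater than the inserted value down to the next row. The recording tableau Q records, in position (i, j), the step at which that cell was added to P.
  Insert 4 (step 1): P = [4];  Q = [1]
  Insert 2 (step 2): P = [2] / [4];  Q = [1] / [2]
  Insert 1 (step 3): P = [1] / [2] / [4];  Q = [1] / [2] / [3]
  Insert 6 (step 4): P = [1, 6] / [2] / [4];  Q = [1, 4] / [2] / [3]
  Insert 9 (step 5): P = [1, 6, 9] / [2] / [4];  Q = [1, 4, 5] / [2] / [3]
  Insert 5 (step 6): P = [1, 5, 9] / [2, 6] / [4];  Q = [1, 4, 5] / [2, 6] / [3]
  Insert 3 (step 7): P = [1, 3, 9] / [2, 5] / [4, 6];  Q = [1, 4, 5] / [2, 6] / [3, 7]
  Insert 7 (step 8): P = [1, 3, 7] / [2, 5, 9] / [4, 6];  Q = [1, 4, 5] / [2, 6, 8] / [3, 7]
  Insert 8 (step 9): P = [1, 3, 7, 8] / [2, 5, 9] / [4, 6];  Q = [1, 4, 5, 9] / [2, 6, 8] / [3, 7]
Final shape: (4, 3, 2).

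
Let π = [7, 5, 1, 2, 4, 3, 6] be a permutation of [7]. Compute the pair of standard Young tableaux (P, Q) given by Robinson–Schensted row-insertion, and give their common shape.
P = [1, 2, 3, 6] / [4] / [5] / [7];  Q = [1, 4, 5, 7] / [2] / [3] / [6];  common shape = (4, 1, 1, 1)

Row-insert the values π_1, π_2, … into P one at a time, bumping the leftmost entry strictly greater than the inserted value down to the next row. The recording tableau Q records, in position (i, j), the step at which that cell was added to P.
  Insert 7 (step 1): P = [7];  Q = [1]
  Insert 5 (step 2): P = [5] / [7];  Q = [1] / [2]
  Insert 1 (step 3): P = [1] / [5] / [7];  Q = [1] / [2] / [3]
  Insert 2 (step 4): P = [1, 2] / [5] / [7];  Q = [1, 4] / [2] / [3]
  Insert 4 (step 5): P = [1, 2, 4] / [5] / [7];  Q = [1, 4, 5] / [2] / [3]
  Insert 3 (step 6): P = [1, 2, 3] / [4] / [5] / [7];  Q = [1, 4, 5] / [2] / [3] / [6]
  Insert 6 (step 7): P = [1, 2, 3, 6] / [4] / [5] / [7];  Q = [1, 4, 5, 7] / [2] / [3] / [6]
Final shape: (4, 1, 1, 1).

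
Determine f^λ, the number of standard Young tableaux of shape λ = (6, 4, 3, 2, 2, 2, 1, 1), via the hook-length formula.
# SYT of shape (6, 4, 3, 2, 2, 2, 1, 1) = 676889136

Hook-length formula: f^λ = n! / Π hook(c), product over all cells c of the Young diagram. For λ = (6, 4, 3, 2, 2, 2, 1, 1), n = 21 boxes. Hook lengths by row (left-to-right, top-to-bottom): [13, 10, 6, 4, 2, 1]; [10, 7, 3, 1]; [8, 5, 1]; [6, 3]; [5, 2]; [4, 1]; [2]; [1]. Product of hooks = 75479040000. So f^λ = 21! / 75479040000 = 51090942171709440000 / 75479040000 = 676889136.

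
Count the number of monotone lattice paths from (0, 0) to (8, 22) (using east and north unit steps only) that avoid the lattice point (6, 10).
Number of paths = 5124197

Total paths from (0, 0) to (8, 22): C(30, 8) = 5852925. Paths through (6, 10): (paths (0, 0) → (6, 10)) × (paths (6, 10) → (8, 22)) = C(16, 6) · C(14, 2) = 8008 · 91 = 728728. Avoidance count = 5852925 − 728728 = 5124197.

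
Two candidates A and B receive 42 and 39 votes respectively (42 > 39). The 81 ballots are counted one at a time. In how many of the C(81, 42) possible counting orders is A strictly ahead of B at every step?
Strict-lead orderings = 7491791549361406025200

Total orderings of the 81 votes with 42 for A: C(81, 42) = 202278371832757962680400. By the Bertrand ballot formula (Cycle Lemma / reflection principle), the number of orderings in which A is strictly ahead of B throughout is (p − q)/(p + q) · C(p + q, p) = (42 − 39)/(42 + 39) · 202278371832757962680400 = 7491791549361406025200.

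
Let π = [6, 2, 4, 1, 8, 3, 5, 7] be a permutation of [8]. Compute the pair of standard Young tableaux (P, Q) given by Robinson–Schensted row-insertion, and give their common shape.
P = [1, 3, 5, 7] / [2, 4, 8] / [6];  Q = [1, 3, 5, 8] / [2, 6, 7] / [4];  common shape = (4, 3, 1)

Row-insert the values π_1, π_2, … into P one at a time, bumping the leftmost entry strictly greater than the inserted value down to the next row. The recording tableau Q records, in position (i, j), the step at which that cell was added to P.
  Insert 6 (step 1): P = [6];  Q = [1]
  Insert 2 (step 2): P = [2] / [6];  Q = [1] / [2]
  Insert 4 (step 3): P = [2, 4] / [6];  Q = [1, 3] / [2]
  Insert 1 (step 4): P = [1, 4] / [2] / [6];  Q = [1, 3] / [2] / [4]
  Insert 8 (step 5): P = [1, 4, 8] / [2] / [6];  Q = [1, 3, 5] / [2] / [4]
  Insert 3 (step 6): P = [1, 3, 8] / [2, 4] / [6];  Q = [1, 3, 5] / [2, 6] / [4]
  Insert 5 (step 7): P = [1, 3, 5] / [2, 4, 8] / [6];  Q = [1, 3, 5] / [2, 6, 7] / [4]
  Insert 7 (step 8): P = [1, 3, 5, 7] / [2, 4, 8] / [6];  Q = [1, 3, 5, 8] / [2, 6, 7] / [4]
Final shape: (4, 3, 1).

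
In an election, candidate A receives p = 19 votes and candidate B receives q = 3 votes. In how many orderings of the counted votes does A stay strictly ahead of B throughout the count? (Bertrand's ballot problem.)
Strict-lead orderings = 1120

Total orderings of the 22 votes with 19 for A: C(22, 19) = 1540. By the Bertrand ballot formula (Cycle Lemma / reflection principle), the number of orderings in which A is strictly ahead of B throughout is (p − q)/(p + q) · C(p + q, p) = (19 − 3)/(19 + 3) · 1540 = 1120.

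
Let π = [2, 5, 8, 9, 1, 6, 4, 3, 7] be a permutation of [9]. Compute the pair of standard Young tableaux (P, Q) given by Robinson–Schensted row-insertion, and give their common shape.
P = [1, 3, 6, 7] / [2, 4, 9] / [5] / [8];  Q = [1, 2, 3, 4] / [5, 6, 9] / [7] / [8];  common shape = (4, 3, 1, 1)

Row-insert the values π_1, π_2, … into P one at a time, bumping the leftmost entry strictly greater than the inserted value down to the next row. The recording tableau Q records, in position (i, j), the step at which that cell was added to P.
  Insert 2 (step 1): P = [2];  Q = [1]
  Insert 5 (step 2): P = [2, 5];  Q = [1, 2]
  Insert 8 (step 3): P = [2, 5, 8];  Q = [1, 2, 3]
  Insert 9 (step 4): P = [2, 5, 8, 9];  Q = [1, 2, 3, 4]
  Insert 1 (step 5): P = [1, 5, 8, 9] / [2];  Q = [1, 2, 3, 4] / [5]
  Insert 6 (step 6): P = [1, 5, 6, 9] / [2, 8];  Q = [1, 2, 3, 4] / [5, 6]
  Insert 4 (step 7): P = [1, 4, 6, 9] / [2, 5] / [8];  Q = [1, 2, 3, 4] / [5, 6] / [7]
  Insert 3 (step 8): P = [1, 3, 6, 9] / [2, 4] / [5] / [8];  Q = [1, 2, 3, 4] / [5, 6] / [7] / [8]
  Insert 7 (step 9): P = [1, 3, 6, 7] / [2, 4, 9] / [5] / [8];  Q = [1, 2, 3, 4] / [5, 6, 9] / [7] / [8]
Final shape: (4, 3, 1, 1).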